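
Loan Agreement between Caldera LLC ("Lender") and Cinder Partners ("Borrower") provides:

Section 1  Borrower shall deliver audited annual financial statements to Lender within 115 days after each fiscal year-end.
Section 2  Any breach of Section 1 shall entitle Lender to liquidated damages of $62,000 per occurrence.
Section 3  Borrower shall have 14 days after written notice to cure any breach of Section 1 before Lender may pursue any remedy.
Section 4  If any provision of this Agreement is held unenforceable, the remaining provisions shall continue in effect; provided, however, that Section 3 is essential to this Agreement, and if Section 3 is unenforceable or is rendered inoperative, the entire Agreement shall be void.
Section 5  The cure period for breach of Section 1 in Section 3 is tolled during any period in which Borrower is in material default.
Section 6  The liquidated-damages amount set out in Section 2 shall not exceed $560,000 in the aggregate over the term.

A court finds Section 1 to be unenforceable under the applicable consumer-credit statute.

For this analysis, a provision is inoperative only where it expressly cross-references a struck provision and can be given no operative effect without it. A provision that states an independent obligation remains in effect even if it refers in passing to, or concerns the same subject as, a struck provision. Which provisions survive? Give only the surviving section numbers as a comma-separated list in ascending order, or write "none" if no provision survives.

none

Section 1 is struck. The whole of Section 2 is the liquidated-damages amount, defined by reference to Section 1, so Section 2 cannot stand once Section 1 is removed. Section 3 has no operative effect of its own apart from Section 1 and is therefore inoperative. Section 5 operates only by reference to Section 3, so it falls with Section 3. The whole of Section 6 is the aggregate cap on the liquidated-damages amount, defined by reference to Section 2, so Section 6 cannot stand once Section 2 is removed. Section 4 makes Section 3 an essential term, and Section 3 has been rendered inoperative by the cascade; under Section 4, the entire Agreement is therefore void. No provision of the Agreement survives.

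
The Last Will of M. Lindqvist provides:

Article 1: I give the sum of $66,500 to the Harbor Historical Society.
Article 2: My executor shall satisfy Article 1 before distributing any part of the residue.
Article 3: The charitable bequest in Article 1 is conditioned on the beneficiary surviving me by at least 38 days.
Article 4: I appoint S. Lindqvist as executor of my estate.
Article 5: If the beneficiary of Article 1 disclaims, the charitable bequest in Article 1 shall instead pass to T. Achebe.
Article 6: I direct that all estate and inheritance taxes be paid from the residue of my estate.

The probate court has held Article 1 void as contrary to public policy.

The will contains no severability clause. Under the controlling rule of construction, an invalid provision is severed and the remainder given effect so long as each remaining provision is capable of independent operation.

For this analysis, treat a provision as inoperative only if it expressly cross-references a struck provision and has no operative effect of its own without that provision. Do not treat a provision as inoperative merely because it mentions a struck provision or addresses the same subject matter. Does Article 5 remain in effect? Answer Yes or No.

Article 1 is struck. The only function of Article 2 is the priority direction for Article 1, so it cannot stand once Article 1 is removed. Article 3 merely fixes the survivorship condition on Article 1; with Article 1 gone it has nothing to operate on and falls away. Article 5 merely fixes the alternative disposition for Article 1; with Article 1 gone it has nothing to operate on and falls away. Under the stated default rule, only provisions that cannot operate independently fall away; the rest are enforced. Article 4 and Article 6 remain in effect. Article 5 is among the inoperative provisions, so the answer is no.

No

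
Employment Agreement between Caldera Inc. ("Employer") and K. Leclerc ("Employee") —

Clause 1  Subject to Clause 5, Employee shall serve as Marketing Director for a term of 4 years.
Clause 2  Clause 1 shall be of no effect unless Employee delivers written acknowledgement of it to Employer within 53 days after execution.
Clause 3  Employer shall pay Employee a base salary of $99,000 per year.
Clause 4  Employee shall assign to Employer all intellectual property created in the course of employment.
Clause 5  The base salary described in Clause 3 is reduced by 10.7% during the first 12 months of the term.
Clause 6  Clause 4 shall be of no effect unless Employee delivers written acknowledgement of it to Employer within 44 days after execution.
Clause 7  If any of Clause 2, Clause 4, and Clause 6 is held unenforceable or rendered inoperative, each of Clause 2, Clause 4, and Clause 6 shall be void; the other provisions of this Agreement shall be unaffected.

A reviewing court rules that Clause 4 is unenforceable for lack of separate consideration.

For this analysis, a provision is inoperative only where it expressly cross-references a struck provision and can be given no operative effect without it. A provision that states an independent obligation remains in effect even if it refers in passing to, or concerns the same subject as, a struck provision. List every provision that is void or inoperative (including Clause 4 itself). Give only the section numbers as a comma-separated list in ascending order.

Clause 4 is struck. The only function of Clause 6 is the acknowledgement condition for Clause 4, so it cannot stand once Clause 4 is removed. Clause 7 declares Clause 2, Clause 4, and Clause 6 mutually dependent; since one of them has fallen, all of them are of no effect. That brings down Clause 2 as well. The remainder continues in force under Clause 7. Clause 1, Clause 3, Clause 5, and Clause 7 remain in effect.

2, 4, 6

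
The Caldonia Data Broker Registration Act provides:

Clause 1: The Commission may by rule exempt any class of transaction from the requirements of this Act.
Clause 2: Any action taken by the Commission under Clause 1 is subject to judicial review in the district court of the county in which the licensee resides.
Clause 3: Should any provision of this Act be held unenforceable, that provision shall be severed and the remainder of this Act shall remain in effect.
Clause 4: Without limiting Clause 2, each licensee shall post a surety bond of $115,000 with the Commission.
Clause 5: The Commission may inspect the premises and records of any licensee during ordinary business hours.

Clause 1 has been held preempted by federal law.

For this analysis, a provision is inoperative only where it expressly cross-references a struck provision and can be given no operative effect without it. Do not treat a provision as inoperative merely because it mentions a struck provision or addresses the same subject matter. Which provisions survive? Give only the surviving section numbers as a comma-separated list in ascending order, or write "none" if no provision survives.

3, 4, 5

Clause 1 is struck. Clause 2 operates only by reference to Clause 1, so it falls with Clause 1. Clause 4 mentions Clause 2 but its own obligation stands independently of Clause 2, so Clause 4 is not affected. Under the severability clause in Clause 3, the remaining provisions continue in force. That leaves Clause 3, Clause 4, and Clause 5 in effect.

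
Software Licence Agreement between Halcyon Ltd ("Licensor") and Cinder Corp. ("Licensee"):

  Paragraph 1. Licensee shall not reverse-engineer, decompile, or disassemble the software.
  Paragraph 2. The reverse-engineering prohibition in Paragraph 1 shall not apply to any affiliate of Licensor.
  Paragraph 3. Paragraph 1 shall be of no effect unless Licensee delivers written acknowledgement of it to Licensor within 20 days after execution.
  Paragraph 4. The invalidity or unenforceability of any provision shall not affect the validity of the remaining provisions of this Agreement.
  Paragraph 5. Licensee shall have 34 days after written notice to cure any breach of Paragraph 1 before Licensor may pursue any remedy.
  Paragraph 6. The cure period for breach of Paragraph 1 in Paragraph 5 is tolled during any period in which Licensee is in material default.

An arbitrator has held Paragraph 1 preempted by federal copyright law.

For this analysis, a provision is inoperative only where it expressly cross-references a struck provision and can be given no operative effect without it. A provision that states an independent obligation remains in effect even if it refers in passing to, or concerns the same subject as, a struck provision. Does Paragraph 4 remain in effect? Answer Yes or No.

Yes

Paragraph 1 is struck. Paragraph 2 operates only by reference to Paragraph 1, so it falls with Paragraph 1. Paragraph 3 merely fixes the acknowledgement condition for Paragraph 1; with Paragraph 1 gone it has nothing to operate on and falls away. Paragraph 5 has no operative effect of its own apart from Paragraph 1 and is therefore inoperative. Paragraph 6 has no operative effect of its own apart from Paragraph 5 and is therefore inoperative. Paragraph 4 is a severability clause and preserves every provision that can still be given independent effect. Only Paragraph 4 remains in effect. Paragraph 4 is among the surviving provisions, so the answer is yes.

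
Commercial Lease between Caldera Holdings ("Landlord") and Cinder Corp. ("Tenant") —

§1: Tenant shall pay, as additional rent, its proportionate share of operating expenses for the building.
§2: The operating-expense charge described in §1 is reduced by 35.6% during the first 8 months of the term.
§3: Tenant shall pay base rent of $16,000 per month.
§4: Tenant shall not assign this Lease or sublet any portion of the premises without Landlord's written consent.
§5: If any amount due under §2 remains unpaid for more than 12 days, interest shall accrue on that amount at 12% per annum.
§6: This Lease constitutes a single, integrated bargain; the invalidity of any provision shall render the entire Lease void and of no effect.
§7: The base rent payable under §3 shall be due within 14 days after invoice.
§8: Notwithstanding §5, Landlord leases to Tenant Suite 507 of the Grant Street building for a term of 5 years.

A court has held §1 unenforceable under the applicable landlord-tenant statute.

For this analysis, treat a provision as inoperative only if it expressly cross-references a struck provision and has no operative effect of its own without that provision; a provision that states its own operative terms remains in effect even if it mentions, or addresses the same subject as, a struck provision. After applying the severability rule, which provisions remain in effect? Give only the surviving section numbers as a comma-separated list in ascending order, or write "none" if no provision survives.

none

§1 is struck. The whole of §2 is the introductory reduction to the operating-expense charge, defined by reference to §1, so §2 cannot stand once §1 is removed. §5 has no operative effect of its own apart from §2 and is therefore inoperative. §6 provides that the Lease is not severable, so the invalidity of any one provision voids the entire Lease. No provision of the Lease survives.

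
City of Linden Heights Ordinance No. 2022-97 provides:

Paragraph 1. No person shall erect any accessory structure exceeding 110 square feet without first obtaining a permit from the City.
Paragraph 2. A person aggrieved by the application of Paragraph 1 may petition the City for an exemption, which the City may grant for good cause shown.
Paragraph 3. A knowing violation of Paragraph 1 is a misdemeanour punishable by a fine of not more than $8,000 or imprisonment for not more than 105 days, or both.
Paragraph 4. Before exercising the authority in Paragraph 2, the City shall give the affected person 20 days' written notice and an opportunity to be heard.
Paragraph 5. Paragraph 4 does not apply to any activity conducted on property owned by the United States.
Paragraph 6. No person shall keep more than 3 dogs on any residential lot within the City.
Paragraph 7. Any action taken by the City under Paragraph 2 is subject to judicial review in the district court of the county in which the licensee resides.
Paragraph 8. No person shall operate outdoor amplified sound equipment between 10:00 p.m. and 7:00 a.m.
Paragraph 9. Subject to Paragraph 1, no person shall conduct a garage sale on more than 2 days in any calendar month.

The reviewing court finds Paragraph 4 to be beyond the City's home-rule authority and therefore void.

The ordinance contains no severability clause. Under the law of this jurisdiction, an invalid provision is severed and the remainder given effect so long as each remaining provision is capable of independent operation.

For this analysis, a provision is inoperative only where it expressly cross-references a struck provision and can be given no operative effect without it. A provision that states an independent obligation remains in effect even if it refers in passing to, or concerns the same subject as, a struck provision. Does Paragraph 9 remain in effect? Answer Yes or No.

Yes

Paragraph 4 is struck. The only function of Paragraph 5 is the public-property exemption from Paragraph 4, so it cannot stand once Paragraph 4 is removed. With no severability clause, the stated default rule severs what cannot stand and enforces each remaining provision that can operate on its own. Paragraph 1, Paragraph 2, Paragraph 3, Paragraph 6, Paragraph 7, Paragraph 8, and Paragraph 9 remain in effect. Paragraph 9 is among the surviving provisions, so the answer is yes.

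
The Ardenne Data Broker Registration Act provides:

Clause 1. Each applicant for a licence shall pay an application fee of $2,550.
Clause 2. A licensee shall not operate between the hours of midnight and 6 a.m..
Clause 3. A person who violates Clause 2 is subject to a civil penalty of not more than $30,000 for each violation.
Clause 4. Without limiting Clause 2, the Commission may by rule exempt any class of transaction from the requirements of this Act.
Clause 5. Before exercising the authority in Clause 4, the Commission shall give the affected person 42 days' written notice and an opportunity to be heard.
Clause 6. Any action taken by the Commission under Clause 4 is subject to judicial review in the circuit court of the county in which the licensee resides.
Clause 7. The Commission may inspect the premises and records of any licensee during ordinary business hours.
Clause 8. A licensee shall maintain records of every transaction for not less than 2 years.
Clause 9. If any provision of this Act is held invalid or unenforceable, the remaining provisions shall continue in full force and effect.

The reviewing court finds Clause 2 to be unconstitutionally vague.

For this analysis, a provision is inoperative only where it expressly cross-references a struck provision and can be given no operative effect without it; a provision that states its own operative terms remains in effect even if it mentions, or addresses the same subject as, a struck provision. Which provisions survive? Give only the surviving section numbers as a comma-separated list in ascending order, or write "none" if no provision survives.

Clause 2 is struck. Clause 3 has no operative effect of its own apart from Clause 2 and is therefore inoperative. Clause 4 mentions Clause 2 but its own obligation stands independently of Clause 2, so Clause 4 is not affected. Clause 9 is a severability clause and preserves every provision that can still be given independent effect. That leaves Clause 1, Clause 4, Clause 5, Clause 6, Clause 7, Clause 8, and Clause 9 in effect.

1, 4, 5, 6, 7, 8, 9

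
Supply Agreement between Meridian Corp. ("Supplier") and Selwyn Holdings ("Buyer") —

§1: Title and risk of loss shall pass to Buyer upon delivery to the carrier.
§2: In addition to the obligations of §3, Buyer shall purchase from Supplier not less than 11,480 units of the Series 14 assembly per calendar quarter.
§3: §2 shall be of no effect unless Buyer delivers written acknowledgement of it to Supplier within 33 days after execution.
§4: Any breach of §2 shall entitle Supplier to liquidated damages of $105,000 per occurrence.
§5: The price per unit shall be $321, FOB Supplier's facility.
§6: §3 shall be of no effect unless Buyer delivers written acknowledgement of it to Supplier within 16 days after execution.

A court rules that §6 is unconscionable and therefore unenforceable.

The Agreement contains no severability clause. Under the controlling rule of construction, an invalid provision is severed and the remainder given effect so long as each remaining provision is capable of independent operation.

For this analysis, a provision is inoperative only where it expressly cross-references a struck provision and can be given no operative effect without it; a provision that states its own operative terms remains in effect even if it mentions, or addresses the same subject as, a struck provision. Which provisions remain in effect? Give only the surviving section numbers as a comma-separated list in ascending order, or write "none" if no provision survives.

1, 2, 3, 4, 5

§6 is struck. No other provision's operative terms depend on §6. Under the stated default rule, only provisions that cannot operate independently fall away; the rest are enforced. §1, §2, §3, §4, and §5 remain in effect.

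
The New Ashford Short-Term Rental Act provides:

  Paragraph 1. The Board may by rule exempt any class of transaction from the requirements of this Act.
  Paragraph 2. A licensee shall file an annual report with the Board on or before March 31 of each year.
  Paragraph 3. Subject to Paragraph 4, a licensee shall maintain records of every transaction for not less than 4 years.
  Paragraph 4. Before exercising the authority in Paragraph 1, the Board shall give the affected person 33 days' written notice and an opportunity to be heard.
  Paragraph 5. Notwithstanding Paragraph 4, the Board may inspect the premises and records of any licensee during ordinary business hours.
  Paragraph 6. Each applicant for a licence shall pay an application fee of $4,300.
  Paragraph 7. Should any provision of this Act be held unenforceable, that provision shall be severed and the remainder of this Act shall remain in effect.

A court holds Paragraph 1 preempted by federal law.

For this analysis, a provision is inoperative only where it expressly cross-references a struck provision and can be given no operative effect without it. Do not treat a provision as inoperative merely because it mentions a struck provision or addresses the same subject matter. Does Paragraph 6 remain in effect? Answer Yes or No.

Yes

Paragraph 1 is struck. Paragraph 4 merely fixes the notice-and-hearing requirement for Paragraph 1; with Paragraph 1 gone it has nothing to operate on and falls away. Paragraph 5 mentions Paragraph 4 but its own obligation stands independently of Paragraph 4, so Paragraph 5 is not affected. Paragraph 3 mentions Paragraph 4 but its own obligation stands independently of Paragraph 4, so Paragraph 3 is not affected. Paragraph 7 is a severability clause and preserves every provision that can still be given independent effect. That leaves Paragraph 2, Paragraph 3, Paragraph 5, Paragraph 6, and Paragraph 7 in effect. Paragraph 6 is among the surviving provisions, so the answer is yes.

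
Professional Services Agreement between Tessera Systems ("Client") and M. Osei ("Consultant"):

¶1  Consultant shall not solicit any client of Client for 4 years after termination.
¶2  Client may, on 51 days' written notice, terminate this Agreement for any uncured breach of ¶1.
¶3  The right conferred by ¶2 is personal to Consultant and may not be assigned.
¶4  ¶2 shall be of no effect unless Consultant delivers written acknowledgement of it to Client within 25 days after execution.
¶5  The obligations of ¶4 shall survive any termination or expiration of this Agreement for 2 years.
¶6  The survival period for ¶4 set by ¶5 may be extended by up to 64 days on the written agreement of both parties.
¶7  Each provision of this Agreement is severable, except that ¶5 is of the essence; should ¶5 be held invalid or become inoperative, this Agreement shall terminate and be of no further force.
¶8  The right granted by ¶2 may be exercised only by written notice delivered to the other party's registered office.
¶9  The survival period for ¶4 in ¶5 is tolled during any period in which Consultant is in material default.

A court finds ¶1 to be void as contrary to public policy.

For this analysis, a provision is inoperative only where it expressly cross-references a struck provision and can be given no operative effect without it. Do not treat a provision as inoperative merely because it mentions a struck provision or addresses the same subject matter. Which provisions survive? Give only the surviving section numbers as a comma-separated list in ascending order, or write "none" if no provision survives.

none

¶1 is struck. ¶2 has no operative effect of its own apart from ¶1 and is therefore inoperative. ¶3 operates only by reference to ¶2, so it falls with ¶2. ¶4 operates only by reference to ¶2, so it falls with ¶2. ¶8 merely fixes the notice requirement for ¶2; with ¶2 gone it has nothing to operate on and falls away. ¶5 has no operative effect of its own apart from ¶4 and is therefore inoperative. The whole of ¶6 is the extension of the survival period for ¶4, defined by reference to ¶5, so ¶6 cannot stand once ¶5 is removed. ¶9 does nothing except set the tolling of the survival period for ¶4 by reference to ¶5; with ¶5 gone it has no independent effect and is inoperative. ¶7 makes ¶5 an essential term, and ¶5 has been rendered inoperative by the cascade; under ¶7, the entire Agreement is therefore void. No provision of the Agreement survives.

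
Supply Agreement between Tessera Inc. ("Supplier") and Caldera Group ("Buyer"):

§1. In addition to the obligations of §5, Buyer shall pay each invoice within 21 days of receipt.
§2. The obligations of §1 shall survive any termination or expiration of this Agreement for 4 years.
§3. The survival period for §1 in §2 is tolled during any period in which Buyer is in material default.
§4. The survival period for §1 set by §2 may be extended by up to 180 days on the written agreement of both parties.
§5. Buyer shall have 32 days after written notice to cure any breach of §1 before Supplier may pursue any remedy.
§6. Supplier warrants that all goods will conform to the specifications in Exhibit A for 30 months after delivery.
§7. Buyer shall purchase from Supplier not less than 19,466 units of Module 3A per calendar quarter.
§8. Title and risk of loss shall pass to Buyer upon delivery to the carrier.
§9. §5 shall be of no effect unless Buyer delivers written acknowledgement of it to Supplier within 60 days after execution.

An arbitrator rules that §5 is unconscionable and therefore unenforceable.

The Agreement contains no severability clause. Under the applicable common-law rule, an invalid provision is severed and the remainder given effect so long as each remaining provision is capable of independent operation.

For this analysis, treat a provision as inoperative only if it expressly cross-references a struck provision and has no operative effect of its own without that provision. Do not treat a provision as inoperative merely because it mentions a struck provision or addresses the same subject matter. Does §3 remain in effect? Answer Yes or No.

§5 is struck. §9 operates only by reference to §5, so it falls with §5. Although §1 refers to §5, its operative terms do not depend on §5, so it remains in effect. With no severability clause, the stated default rule severs what cannot stand and enforces each remaining provision that can operate on its own. The provisions still in force are §1, §2, §3, §4, §6, §7, and §8. §3 is among the surviving provisions, so the answer is yes.

Yes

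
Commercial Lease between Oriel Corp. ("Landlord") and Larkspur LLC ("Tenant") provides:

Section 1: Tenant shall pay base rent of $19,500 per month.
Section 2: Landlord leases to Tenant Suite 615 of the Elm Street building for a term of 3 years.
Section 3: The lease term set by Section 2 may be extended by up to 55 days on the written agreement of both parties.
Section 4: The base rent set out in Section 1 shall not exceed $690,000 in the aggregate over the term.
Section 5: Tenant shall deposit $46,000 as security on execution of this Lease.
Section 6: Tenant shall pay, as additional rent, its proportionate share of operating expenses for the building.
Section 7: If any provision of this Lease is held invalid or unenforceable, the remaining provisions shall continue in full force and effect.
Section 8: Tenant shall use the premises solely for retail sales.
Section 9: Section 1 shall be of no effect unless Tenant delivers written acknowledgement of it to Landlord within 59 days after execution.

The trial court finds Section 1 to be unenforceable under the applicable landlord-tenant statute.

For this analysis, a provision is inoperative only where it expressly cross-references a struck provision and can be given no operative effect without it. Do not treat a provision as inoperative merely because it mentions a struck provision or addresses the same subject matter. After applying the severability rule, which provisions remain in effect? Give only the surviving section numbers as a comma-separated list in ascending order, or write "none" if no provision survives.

Section 1 is struck. Section 4 does nothing except set the aggregate cap on the base rent by reference to Section 1; with Section 1 gone it has no independent effect and is inoperative. Section 9 operates only by reference to Section 1, so it falls with Section 1. Section 7 is a severability clause and preserves every provision that can still be given independent effect. Section 2, Section 3, Section 5, Section 6, Section 7, and Section 8 remain in effect.

2, 3, 5, 6, 7, 8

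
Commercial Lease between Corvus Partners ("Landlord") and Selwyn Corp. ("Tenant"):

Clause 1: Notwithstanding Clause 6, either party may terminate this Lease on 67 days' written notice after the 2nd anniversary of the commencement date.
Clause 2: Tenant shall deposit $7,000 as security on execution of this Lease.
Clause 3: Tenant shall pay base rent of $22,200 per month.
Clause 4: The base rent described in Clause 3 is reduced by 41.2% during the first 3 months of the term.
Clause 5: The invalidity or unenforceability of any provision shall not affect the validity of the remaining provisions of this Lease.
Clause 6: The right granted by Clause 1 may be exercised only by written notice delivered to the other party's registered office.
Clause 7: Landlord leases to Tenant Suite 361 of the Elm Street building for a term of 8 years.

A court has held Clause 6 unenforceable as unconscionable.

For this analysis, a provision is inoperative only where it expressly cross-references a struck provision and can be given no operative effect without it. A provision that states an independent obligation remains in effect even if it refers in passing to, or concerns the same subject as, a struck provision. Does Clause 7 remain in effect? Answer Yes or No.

Yes

Clause 6 is struck. Although Clause 1 refers to Clause 6, its operative terms do not depend on Clause 6, so it remains in effect. No other provision's operative terms depend on Clause 6. Under the severability clause in Clause 5, the remaining provisions continue in force. Clause 1, Clause 2, Clause 3, Clause 4, Clause 5, and Clause 7 remain in effect. Clause 7 is among the surviving provisions, so the answer is yes.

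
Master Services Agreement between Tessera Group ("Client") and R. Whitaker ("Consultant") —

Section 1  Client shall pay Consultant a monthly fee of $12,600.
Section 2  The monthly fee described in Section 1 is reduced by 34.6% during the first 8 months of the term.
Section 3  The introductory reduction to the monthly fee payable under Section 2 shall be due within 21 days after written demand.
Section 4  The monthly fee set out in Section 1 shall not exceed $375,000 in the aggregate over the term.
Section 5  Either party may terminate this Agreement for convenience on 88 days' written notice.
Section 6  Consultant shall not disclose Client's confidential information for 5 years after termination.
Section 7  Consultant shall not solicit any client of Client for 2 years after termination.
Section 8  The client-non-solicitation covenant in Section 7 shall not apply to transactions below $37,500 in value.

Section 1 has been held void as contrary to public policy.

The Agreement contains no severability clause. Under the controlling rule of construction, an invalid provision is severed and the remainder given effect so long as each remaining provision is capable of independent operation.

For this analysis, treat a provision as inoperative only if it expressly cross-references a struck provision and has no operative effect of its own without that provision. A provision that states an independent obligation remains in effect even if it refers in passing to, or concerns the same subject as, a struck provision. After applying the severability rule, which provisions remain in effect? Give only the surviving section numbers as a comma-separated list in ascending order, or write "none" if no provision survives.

Section 1 is struck. The whole of Section 2 is the introductory reduction to the monthly fee, defined by reference to Section 1, so Section 2 cannot stand once Section 1 is removed. Section 4 operates only by reference to Section 1, so it falls with Section 1. Section 3 does nothing except set the payment deadline for the introductory reduction to the monthly fee by reference to Section 2; with Section 2 gone it has no independent effect and is inoperative. With no severability clause, the stated default rule severs what cannot stand and enforces each remaining provision that can operate on its own. Section 5, Section 6, Section 7, and Section 8 remain in effect.

5, 6, 7, 8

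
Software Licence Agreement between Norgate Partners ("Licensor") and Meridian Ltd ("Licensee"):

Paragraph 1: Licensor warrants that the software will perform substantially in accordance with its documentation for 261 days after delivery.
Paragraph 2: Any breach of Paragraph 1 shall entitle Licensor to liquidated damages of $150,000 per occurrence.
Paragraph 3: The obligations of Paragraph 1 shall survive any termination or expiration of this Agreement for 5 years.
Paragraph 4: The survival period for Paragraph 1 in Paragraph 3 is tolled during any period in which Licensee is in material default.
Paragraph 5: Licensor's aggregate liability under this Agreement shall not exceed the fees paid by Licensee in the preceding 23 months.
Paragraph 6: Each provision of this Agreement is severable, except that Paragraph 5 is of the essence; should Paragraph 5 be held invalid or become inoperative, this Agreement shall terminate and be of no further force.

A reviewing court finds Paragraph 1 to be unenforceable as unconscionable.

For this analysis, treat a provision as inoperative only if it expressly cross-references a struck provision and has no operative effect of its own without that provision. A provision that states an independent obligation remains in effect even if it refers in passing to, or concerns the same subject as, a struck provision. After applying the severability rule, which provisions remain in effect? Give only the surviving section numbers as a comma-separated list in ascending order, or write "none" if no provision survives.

Paragraph 1 is struck. The whole of Paragraph 2 is the liquidated-damages amount, defined by reference to Paragraph 1, so Paragraph 2 cannot stand once Paragraph 1 is removed. Paragraph 3 merely fixes the survival period for Paragraph 1; with Paragraph 1 gone it has nothing to operate on and falls away. Paragraph 4 does nothing except set the tolling of the survival period for Paragraph 1 by reference to Paragraph 3; with Paragraph 3 gone it has no independent effect and is inoperative. Paragraph 6 makes Paragraph 5 an essential term, but Paragraph 5 is unaffected, so the severability proviso in Paragraph 6 preserves the remaining provisions. That leaves Paragraph 5 and Paragraph 6 in effect.

5, 6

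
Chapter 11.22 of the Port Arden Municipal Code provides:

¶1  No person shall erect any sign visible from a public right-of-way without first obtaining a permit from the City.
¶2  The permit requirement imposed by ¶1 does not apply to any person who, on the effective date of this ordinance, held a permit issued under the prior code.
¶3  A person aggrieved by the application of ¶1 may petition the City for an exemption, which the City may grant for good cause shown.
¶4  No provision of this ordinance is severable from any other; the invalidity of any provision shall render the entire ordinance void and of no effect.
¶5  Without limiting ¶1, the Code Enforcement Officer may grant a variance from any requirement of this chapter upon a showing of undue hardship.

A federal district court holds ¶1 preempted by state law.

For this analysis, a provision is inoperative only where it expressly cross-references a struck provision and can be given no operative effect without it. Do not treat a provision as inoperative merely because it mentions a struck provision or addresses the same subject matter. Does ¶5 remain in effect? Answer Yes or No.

No

¶1 is struck. ¶2 merely fixes the grandfather exemption from ¶1; with ¶1 gone it has nothing to operate on and falls away. ¶3 has no operative effect of its own apart from ¶1 and is therefore inoperative. ¶4 provides that the ordinance is not severable, so the invalidity of any one provision voids the entire ordinance. No provision of the ordinance survives. ¶5 is among the inoperative provisions, so the answer is no.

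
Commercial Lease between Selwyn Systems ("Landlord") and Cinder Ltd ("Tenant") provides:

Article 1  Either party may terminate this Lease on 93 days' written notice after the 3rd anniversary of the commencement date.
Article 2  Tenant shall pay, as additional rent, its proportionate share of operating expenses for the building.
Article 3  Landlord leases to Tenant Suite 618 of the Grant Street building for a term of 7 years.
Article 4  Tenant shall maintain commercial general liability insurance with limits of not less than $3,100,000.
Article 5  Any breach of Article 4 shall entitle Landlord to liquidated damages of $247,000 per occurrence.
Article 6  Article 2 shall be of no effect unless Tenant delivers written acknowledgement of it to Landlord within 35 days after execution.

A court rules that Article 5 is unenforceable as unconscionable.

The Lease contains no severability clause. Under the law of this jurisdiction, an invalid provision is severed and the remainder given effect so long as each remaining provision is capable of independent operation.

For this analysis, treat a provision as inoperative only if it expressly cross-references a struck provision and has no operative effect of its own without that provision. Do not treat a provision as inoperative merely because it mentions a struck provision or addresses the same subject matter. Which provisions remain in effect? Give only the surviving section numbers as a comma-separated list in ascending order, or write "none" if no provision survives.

Article 5 is struck. No other provision's operative terms depend on Article 5. With no severability clause, the stated default rule severs what cannot stand and enforces each remaining provision that can operate on its own. The provisions still in force are Article 1, Article 2, Article 3, Article 4, and Article 6.

1, 2, 3, 4, 6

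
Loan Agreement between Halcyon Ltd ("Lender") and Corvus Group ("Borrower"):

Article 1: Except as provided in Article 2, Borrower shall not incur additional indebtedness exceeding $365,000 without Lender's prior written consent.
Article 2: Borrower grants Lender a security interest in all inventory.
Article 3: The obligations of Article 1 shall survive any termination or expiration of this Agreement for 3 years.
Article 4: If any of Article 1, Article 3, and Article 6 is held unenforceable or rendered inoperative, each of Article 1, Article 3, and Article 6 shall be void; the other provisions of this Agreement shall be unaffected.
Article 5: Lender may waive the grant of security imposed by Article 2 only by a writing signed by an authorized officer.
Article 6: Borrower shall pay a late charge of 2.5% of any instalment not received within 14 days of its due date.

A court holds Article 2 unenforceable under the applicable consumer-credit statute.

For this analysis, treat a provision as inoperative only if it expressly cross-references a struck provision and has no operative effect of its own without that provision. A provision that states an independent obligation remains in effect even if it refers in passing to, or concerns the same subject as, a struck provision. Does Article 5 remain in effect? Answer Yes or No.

No

Article 2 is struck. Article 5 has no operative effect of its own apart from Article 2 and is therefore inoperative. Article 1 mentions Article 2 but its own obligation stands independently of Article 2, so Article 1 is not affected. Article 4 ties Article 1, Article 3, and Article 6 together, but none of those is affected here; the remaining provisions continue in force under Article 4. The provisions still in force are Article 1, Article 3, Article 4, and Article 6. Article 5 is among the inoperative provisions, so the answer is no.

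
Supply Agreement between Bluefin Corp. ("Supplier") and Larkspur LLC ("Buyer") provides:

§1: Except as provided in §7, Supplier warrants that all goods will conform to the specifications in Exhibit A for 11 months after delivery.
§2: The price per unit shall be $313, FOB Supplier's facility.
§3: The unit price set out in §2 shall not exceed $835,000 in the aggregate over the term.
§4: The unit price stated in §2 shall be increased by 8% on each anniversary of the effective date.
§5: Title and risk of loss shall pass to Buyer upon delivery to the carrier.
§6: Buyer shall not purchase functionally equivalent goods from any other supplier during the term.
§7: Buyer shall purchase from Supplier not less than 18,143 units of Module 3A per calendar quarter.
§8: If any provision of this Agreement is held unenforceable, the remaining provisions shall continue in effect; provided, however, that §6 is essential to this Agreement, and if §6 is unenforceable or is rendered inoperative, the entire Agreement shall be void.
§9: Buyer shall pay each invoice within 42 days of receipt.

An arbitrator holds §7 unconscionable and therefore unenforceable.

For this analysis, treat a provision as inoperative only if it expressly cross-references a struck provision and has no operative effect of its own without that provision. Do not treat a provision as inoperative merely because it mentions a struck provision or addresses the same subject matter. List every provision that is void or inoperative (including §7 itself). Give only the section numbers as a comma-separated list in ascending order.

§7 is struck. Although §1 refers to §7, its operative terms do not depend on §7, so it remains in effect. Nothing else in the Agreement is defined by reference to §7. §8 makes §6 an essential term, but §6 is unaffected, so the severability proviso in §8 preserves the remaining provisions. That leaves §1, §2, §3, §4, §5, §6, §8, and §9 in effect.

7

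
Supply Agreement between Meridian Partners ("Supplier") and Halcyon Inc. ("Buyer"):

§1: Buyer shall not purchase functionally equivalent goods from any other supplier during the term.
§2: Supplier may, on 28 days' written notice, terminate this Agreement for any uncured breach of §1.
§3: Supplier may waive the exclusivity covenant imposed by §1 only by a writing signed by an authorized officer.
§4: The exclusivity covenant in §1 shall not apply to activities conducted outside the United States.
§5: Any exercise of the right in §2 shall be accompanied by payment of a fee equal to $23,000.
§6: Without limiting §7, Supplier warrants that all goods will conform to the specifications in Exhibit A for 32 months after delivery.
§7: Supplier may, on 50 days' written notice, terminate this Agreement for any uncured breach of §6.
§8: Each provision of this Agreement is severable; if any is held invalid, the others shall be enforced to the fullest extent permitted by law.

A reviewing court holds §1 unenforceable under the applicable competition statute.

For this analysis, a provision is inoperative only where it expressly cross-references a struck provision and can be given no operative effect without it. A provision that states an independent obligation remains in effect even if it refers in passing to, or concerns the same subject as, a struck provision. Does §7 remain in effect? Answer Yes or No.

§1 is struck. §2 has no operative effect of its own apart from §1 and is therefore inoperative. §3 has no operative effect of its own apart from §1 and is therefore inoperative. §4 operates only by reference to §1, so it falls with §1. §5 has no operative effect of its own apart from §2 and is therefore inoperative. §8 is a severability clause and preserves every provision that can still be given independent effect. The provisions still in force are §6, §7, and §8. §7 is among the surviving provisions, so the answer is yes.

Yes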